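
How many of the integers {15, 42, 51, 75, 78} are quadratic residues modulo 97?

1

(15/97) = -1 → non-residue.
(42/97) = -1 → non-residue.
(51/97) = -1 → non-residue.
(75/97) = +1 → QR.
(78/97) = -1 → non-residue.
Total quadratic residues among the 5: 1.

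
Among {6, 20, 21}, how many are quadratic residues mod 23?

(6/23) = +1 → QR.
(20/23) = -1 → non-residue.
(21/23) = -1 → non-residue.
Total quadratic residues among the 3: 1.

1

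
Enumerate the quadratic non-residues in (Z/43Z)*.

2 3 5 7 8 12 18 19 20 22 26 27 28 29 30 32 33 34 37 39 42

Square k = 1,…,21 (k and 43−k give the same square):
1²=1, 2²=4, 3²=9, 4²=16, 5²=25, 6²=36, 7²≡6, 8²≡21, 9²≡38, 10²≡14, 11²≡35, 12²≡15, 13²≡40, 14²≡24, 15²≡10, 16²≡41, 17²≡31, 18²≡23, 19²≡17, 20²≡13, 21²≡11 (mod 43).
The residues are {1, 4, 6, 9, 10, 11, 13, 14, 15, 16, 17, 21, 23, 24, 25, 31, 35, 36, 38, 40, 41}; the non-residues are the remaining 21 nonzero classes.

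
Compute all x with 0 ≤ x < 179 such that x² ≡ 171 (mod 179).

23, 156

Since 179 ≡ 3 (mod 4), a square root of 171 is 171^((179+1)/4) = 171^45 mod 179.
Repeated squaring: 171^2≡64, 171^4≡158, 171^8≡83, 171^16≡87, 171^32≡51 (mod 179).
171^45 = 171^(32+8+4+1) ≡ 156 (mod 179).
Check: 156² = 24336 ≡ 171 (mod 179). The two roots are 23 and 156.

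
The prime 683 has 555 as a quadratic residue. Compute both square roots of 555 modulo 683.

Since 683 ≡ 3 (mod 4), a square root of 555 is 555^((683+1)/4) = 555^171 mod 683.
Repeated squaring: 555^2≡675, 555^4≡64, 555^8≡681, 555^16≡4, 555^32≡16, 555^64≡256, 555^128≡651 (mod 683).
555^171 = 555^(128+32+8+2+1) ≡ 171 (mod 683).
Check: 171² = 29241 ≡ 555 (mod 683). The two roots are 171 and 512.

171, 512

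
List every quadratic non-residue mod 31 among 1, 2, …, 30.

3 6 11 12 13 15 17 21 22 23 24 26 27 29 30

Square k = 1,…,15 (k and 31−k give the same square):
1²=1, 2²=4, 3²=9, 4²=16, 5²=25, 6²≡5, 7²≡18, 8²≡2, 9²≡19, 10²≡7, 11²≡28, 12²≡20, 13²≡14, 14²≡10, 15²≡8 (mod 31).
The residues are {1, 2, 4, 5, 7, 8, 9, 10, 14, 16, 18, 19, 20, 25, 28}; the non-residues are the remaining 15 nonzero classes.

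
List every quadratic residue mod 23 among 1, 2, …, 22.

1 2 3 4 6 8 9 12 13 16 18

Square k = 1,…,11 (k and 23−k give the same square):
1²=1, 2²=4, 3²=9, 4²=16, 5²≡2, 6²≡13, 7²≡3, 8²≡18, 9²≡12, 10²≡8, 11²≡6 (mod 23).
So the quadratic residues mod 23 are {1, 2, 3, 4, 6, 8, 9, 12, 13, 16, 18}.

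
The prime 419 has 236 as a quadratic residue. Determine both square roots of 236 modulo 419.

115, 304

Since 419 ≡ 3 (mod 4), a square root of 236 is 236^((419+1)/4) = 236^105 mod 419.
Repeated squaring: 236^2≡388, 236^4≡123, 236^8≡45, 236^16≡349, 236^32≡291, 236^64≡43 (mod 419).
236^105 = 236^(64+32+8+1) ≡ 115 (mod 419).
Check: 115² = 13225 ≡ 236 (mod 419). The two roots are 115 and 304.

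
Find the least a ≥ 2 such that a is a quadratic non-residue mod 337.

(2/337) = +1, so 2 is a residue.
(3/337) = +1, so 3 is a residue.
(4/337) = +1, so 4 is a residue.
(5/337) = −1, so 5 is the smallest positive non-residue mod 337.

5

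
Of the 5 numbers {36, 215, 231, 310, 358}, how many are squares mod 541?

(36/541) = +1 → QR.
(215/541) = +1 → QR.
(231/541) = -1 → non-residue.
(310/541) = -1 → non-residue.
(358/541) = -1 → non-residue.
Total quadratic residues among the 5: 2.

2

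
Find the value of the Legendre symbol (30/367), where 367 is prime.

Euler's criterion: (30/367) ≡ 30^183 (mod 367).
30^2 ≡ 166 (mod 367)
30^4 ≡ 31 (mod 367)
30^8 ≡ 227 (mod 367)
30^16 ≡ 149 (mod 367)
30^32 ≡ 181 (mod 367)
30^64 ≡ 98 (mod 367)
30^128 ≡ 62 (mod 367)
30^183 = 30^(128+32+16+4+2+1) ≡ 1 (mod 367).
Result is 1, so (30/367) = 1.

1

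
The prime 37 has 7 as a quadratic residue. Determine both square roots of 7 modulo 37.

9, 28

37 ≡ 1 (mod 4), so we find a root by search.
Trying successive values, 9² = 81 ≡ 7 (mod 37). The other root is 37 − 9 = 28.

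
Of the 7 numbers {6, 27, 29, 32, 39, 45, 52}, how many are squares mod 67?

(6/67) = +1 → QR.
(27/67) = -1 → non-residue.
(29/67) = +1 → QR.
(32/67) = -1 → non-residue.
(39/67) = +1 → QR.
(45/67) = -1 → non-residue.
(52/67) = -1 → non-residue.
Total quadratic residues among the 7: 3.

3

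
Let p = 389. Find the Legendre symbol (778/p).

0

First reduce: 778 ≡ 0 (mod 389).
Top reduces to 0: gcd > 1, so the symbol is 0.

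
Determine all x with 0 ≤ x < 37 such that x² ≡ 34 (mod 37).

37 ≡ 1 (mod 4), so we find a root by search.
Trying successive values, 16² = 256 ≡ 34 (mod 37). The other root is 37 − 16 = 21.

16, 21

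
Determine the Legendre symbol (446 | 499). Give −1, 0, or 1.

1

Pull out 2: since 499 ≡ 3 (mod 8), (2/499) = -1.
Reciprocity: 223 ≡ 3 and 499 ≡ 3 (mod 4), so (223/499) = −(499/223).
Reduce top mod 223: now compute (53/223).
Reciprocity: 53 ≡ 1 and 223 ≡ 3 (mod 4), so (53/223) = +(223/53).
Reduce top mod 53: now compute (11/53).
Reciprocity: 11 ≡ 3 and 53 ≡ 1 (mod 4), so (11/53) = +(53/11).
Reduce top mod 11: now compute (9/11).
Reciprocity: 9 ≡ 1 and 11 ≡ 3 (mod 4), so (9/11) = +(11/9).
Reduce top mod 9: now compute (2/9).
Pull out 2: since 9 ≡ 1 (mod 8), (2/9) = +1.
Reached (1/9) = 1. Collecting the sign flips along the way, the symbol is +1.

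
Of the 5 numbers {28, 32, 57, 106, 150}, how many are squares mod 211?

(28/211) = -1 → non-residue.
(32/211) = -1 → non-residue.
(57/211) = -1 → non-residue.
(106/211) = -1 → non-residue.
(150/211) = +1 → QR.
Total quadratic residues among the 5: 1.

1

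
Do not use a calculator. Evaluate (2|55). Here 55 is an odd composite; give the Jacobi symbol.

Pull out 2: since 55 ≡ 7 (mod 8), (2/55) = +1.
Reached (1/55) = 1. Collecting the sign flips along the way, the symbol is +1.

1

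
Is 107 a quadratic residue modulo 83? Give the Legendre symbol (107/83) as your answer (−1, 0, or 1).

Euler's criterion: (107/83) ≡ 24^41 (mod 83).
24^2 ≡ 78 (mod 83)
24^4 ≡ 25 (mod 83)
24^8 ≡ 44 (mod 83)
24^16 ≡ 27 (mod 83)
24^32 ≡ 65 (mod 83)
24^41 = 24^(32+8+1) ≡ 82 (mod 83).
Result is 82 ≡ −1, so (107/83) = −1.

-1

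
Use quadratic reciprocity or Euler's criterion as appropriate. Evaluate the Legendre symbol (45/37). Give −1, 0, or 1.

-1

First reduce: 45 ≡ 8 (mod 37).
Pull out 2^3: since 37 ≡ 5 (mod 8), (2/37) = -1, so (2/37)^3 = -1.
Reached (1/37) = 1. Collecting the sign flips along the way, the symbol is -1.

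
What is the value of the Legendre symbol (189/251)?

Euler's criterion: (189/251) ≡ 189^125 (mod 251).
189^2 ≡ 79 (mod 251)
189^4 ≡ 217 (mod 251)
189^8 ≡ 152 (mod 251)
189^16 ≡ 12 (mod 251)
189^32 ≡ 144 (mod 251)
189^64 ≡ 154 (mod 251)
189^125 = 189^(64+32+16+8+4+1) ≡ 1 (mod 251).
Result is 1, so (189/251) = 1.

1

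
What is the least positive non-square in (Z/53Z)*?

2

(2/53) = −1, so 2 is the smallest positive non-residue mod 53.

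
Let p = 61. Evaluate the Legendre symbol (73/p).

1

First reduce: 73 ≡ 12 (mod 61).
Pull out 2^2: since 61 ≡ 5 (mod 8), (2/61) = -1, so (2/61)^2 = +1.
Reciprocity: 3 ≡ 3 and 61 ≡ 1 (mod 4), so (3/61) = +(61/3).
Reduce top mod 3: now compute (1/3).
Reached (1/3) = 1. Collecting the sign flips along the way, the symbol is +1.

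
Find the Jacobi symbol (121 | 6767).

1

Reciprocity: 121 ≡ 1 and 6767 ≡ 3 (mod 4), so (121/6767) = +(6767/121).
Reduce top mod 121: now compute (112/121).
Pull out 2^4: since 121 ≡ 1 (mod 8), (2/121) = +1, so (2/121)^4 = +1.
Reciprocity: 7 ≡ 3 and 121 ≡ 1 (mod 4), so (7/121) = +(121/7).
Reduce top mod 7: now compute (2/7).
Pull out 2: since 7 ≡ 7 (mod 8), (2/7) = +1.
Reached (1/7) = 1. Collecting the sign flips along the way, the symbol is +1.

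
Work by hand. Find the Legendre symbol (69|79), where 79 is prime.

-1

Euler's criterion: (69/79) ≡ 69^39 (mod 79).
69^2 ≡ 21 (mod 79)
69^4 ≡ 46 (mod 79)
69^8 ≡ 62 (mod 79)
69^16 ≡ 52 (mod 79)
69^32 ≡ 18 (mod 79)
69^39 = 69^(32+4+2+1) ≡ 78 (mod 79).
Result is 78 ≡ −1, so (69/79) = −1.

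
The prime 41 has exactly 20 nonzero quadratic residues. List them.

1, 2, 4, 5, 8, 9, 10, 16, 18, 20, 21, 23, 25, 31, 32, 33, 36, 37, 39, 40

Square k = 1,…,20 (k and 41−k give the same square):
1²=1, 2²=4, 3²=9, 4²=16, 5²=25, 6²=36, 7²≡8, 8²≡23, 9²≡40, 10²≡18, 11²≡39, 12²≡21, 13²≡5, 14²≡32, 15²≡20, 16²≡10, 17²≡2, 18²≡37, 19²≡33, 20²≡31 (mod 41).
So the quadratic residues mod 41 are {1, 2, 4, 5, 8, 9, 10, 16, 18, 20, 21, 23, 25, 31, 32, 33, 36, 37, 39, 40}.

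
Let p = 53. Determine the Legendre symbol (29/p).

1

Reciprocity: 29 ≡ 1 and 53 ≡ 1 (mod 4), so (29/53) = +(53/29).
Reduce top mod 29: now compute (24/29).
Pull out 2^3: since 29 ≡ 5 (mod 8), (2/29) = -1, so (2/29)^3 = -1.
Reciprocity: 3 ≡ 3 and 29 ≡ 1 (mod 4), so (3/29) = +(29/3).
Reduce top mod 3: now compute (2/3).
Pull out 2: since 3 ≡ 3 (mod 8), (2/3) = -1.
Reached (1/3) = 1. Collecting the sign flips along the way, the symbol is +1.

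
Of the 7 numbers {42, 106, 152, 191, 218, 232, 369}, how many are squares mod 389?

5

(42/389) = +1 → QR.
(106/389) = +1 → QR.
(152/389) = -1 → non-residue.
(191/389) = -1 → non-residue.
(218/389) = +1 → QR.
(232/389) = +1 → QR.
(369/389) = +1 → QR.
Total quadratic residues among the 7: 5.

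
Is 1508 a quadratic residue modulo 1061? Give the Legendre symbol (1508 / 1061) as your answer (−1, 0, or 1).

1

Euler's criterion: (1508/1061) ≡ 447^530 (mod 1061).
447^2 ≡ 341 (mod 1061)
447^4 ≡ 632 (mod 1061)
447^8 ≡ 488 (mod 1061)
447^16 ≡ 480 (mod 1061)
447^32 ≡ 163 (mod 1061)
447^64 ≡ 44 (mod 1061)
447^128 ≡ 875 (mod 1061)
447^256 ≡ 644 (mod 1061)
447^512 ≡ 946 (mod 1061)
447^530 = 447^(512+16+2) ≡ 1 (mod 1061).
Result is 1, so (1508/1061) = 1.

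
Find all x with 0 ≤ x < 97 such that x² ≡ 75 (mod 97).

97 ≡ 1 (mod 4), so we find a root by search.
Trying successive values, 47² = 2209 ≡ 75 (mod 97). The other root is 97 − 47 = 50.

47, 50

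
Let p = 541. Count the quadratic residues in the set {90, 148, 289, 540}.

2

(90/541) = -1 → non-residue.
(148/541) = -1 → non-residue.
(289/541) = +1 → QR.
(540/541) = +1 → QR.
Total quadratic residues among the 4: 2.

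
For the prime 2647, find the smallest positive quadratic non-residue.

(2/2647) = +1, so 2 is a residue.
(3/2647) = −1, so 3 is the smallest positive non-residue mod 2647.

3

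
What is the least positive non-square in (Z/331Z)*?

(2/331) = −1, so 2 is the smallest positive non-residue mod 331.

2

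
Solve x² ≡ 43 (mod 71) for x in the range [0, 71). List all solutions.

Since 71 ≡ 3 (mod 4), a square root of 43 is 43^((71+1)/4) = 43^18 mod 71.
Repeated squaring: 43^2≡3, 43^4≡9, 43^8≡10, 43^16≡29 (mod 71).
43^18 = 43^(16+2) ≡ 16 (mod 71).
Check: 16² = 256 ≡ 43 (mod 71). The two roots are 16 and 55.

16, 55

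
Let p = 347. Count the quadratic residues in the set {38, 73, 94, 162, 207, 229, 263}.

5

(38/347) = +1 → QR.
(73/347) = +1 → QR.
(94/347) = +1 → QR.
(162/347) = -1 → non-residue.
(207/347) = -1 → non-residue.
(229/347) = +1 → QR.
(263/347) = +1 → QR.
Total quadratic residues among the 7: 5.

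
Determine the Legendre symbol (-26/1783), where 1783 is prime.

1

First reduce: -26 ≡ 1757 (mod 1783).
Reciprocity: 1757 ≡ 1 and 1783 ≡ 3 (mod 4), so (1757/1783) = +(1783/1757).
Reduce top mod 1757: now compute (26/1757).
Pull out 2: since 1757 ≡ 5 (mod 8), (2/1757) = -1.
Reciprocity: 13 ≡ 1 and 1757 ≡ 1 (mod 4), so (13/1757) = +(1757/13).
Reduce top mod 13: now compute (2/13).
Pull out 2: since 13 ≡ 5 (mod 8), (2/13) = -1.
Reached (1/13) = 1. Collecting the sign flips along the way, the symbol is +1.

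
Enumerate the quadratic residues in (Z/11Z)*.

Square k = 1,…,5 (k and 11−k give the same square):
1²=1, 2²=4, 3²=9, 4²≡5, 5²≡3 (mod 11).
So the quadratic residues mod 11 are {1, 3, 4, 5, 9}.

1,3,4,5,9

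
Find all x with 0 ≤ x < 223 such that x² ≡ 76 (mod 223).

Since 223 ≡ 3 (mod 4), a square root of 76 is 76^((223+1)/4) = 76^56 mod 223.
Repeated squaring: 76^2≡201, 76^4≡38, 76^8≡106, 76^16≡86, 76^32≡37 (mod 223).
76^56 = 76^(32+16+8) ≡ 116 (mod 223).
Check: 116² = 13456 ≡ 76 (mod 223). The two roots are 107 and 116.

107, 116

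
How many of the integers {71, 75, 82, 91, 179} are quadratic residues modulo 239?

(71/239) = +1 → QR.
(75/239) = +1 → QR.
(82/239) = -1 → non-residue.
(91/239) = +1 → QR.
(179/239) = -1 → non-residue.
Total quadratic residues among the 5: 3.

3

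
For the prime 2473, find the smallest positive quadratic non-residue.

5

(2/2473) = +1, so 2 is a residue.
(3/2473) = +1, so 3 is a residue.
(4/2473) = +1, so 4 is a residue.
(5/2473) = −1, so 5 is the smallest positive non-residue mod 2473.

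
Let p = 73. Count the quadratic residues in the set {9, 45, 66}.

1

(9/73) = +1 → QR.
(45/73) = -1 → non-residue.
(66/73) = -1 → non-residue.
Total quadratic residues among the 3: 1.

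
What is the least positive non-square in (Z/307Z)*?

2

(2/307) = −1, so 2 is the smallest positive non-residue mod 307.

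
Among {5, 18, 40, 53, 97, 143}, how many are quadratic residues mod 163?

4

(5/163) = -1 → non-residue.
(18/163) = -1 → non-residue.
(40/163) = +1 → QR.
(53/163) = +1 → QR.
(97/163) = +1 → QR.
(143/163) = +1 → QR.
Total quadratic residues among the 6: 4.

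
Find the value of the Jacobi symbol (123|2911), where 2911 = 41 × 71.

0

Reciprocity: 123 ≡ 3 and 2911 ≡ 3 (mod 4), so (123/2911) = −(2911/123).
Reduce top mod 123: now compute (82/123).
Pull out 2: since 123 ≡ 3 (mod 8), (2/123) = -1.
Reciprocity: 41 ≡ 1 and 123 ≡ 3 (mod 4), so (41/123) = +(123/41).
Reduce top mod 41: now compute (0/41).
Top reduces to 0: gcd > 1, so the symbol is 0.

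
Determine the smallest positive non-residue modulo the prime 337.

5

(2/337) = +1, so 2 is a residue.
(3/337) = +1, so 3 is a residue.
(4/337) = +1, so 4 is a residue.
(5/337) = −1, so 5 is the smallest positive non-residue mod 337.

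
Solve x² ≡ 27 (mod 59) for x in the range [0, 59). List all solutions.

Since 59 ≡ 3 (mod 4), a square root of 27 is 27^((59+1)/4) = 27^15 mod 59.
Repeated squaring: 27^2≡21, 27^4≡28, 27^8≡17 (mod 59).
27^15 = 27^(8+4+2+1) ≡ 26 (mod 59).
Check: 26² = 676 ≡ 27 (mod 59). The two roots are 26 and 33.

26, 33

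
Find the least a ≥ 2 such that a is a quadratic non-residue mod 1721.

(2/1721) = +1, so 2 is a residue.
(3/1721) = −1, so 3 is the smallest positive non-residue mod 1721.

3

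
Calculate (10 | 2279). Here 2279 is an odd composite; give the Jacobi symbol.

1

Pull out 2: since 2279 ≡ 7 (mod 8), (2/2279) = +1.
Reciprocity: 5 ≡ 1 and 2279 ≡ 3 (mod 4), so (5/2279) = +(2279/5).
Reduce top mod 5: now compute (4/5).
Pull out 2^2: since 5 ≡ 5 (mod 8), (2/5) = -1, so (2/5)^2 = +1.
Reached (1/5) = 1. Collecting the sign flips along the way, the symbol is +1.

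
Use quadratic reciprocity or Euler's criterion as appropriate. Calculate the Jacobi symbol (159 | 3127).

Reciprocity: 159 ≡ 3 and 3127 ≡ 3 (mod 4), so (159/3127) = −(3127/159).
Reduce top mod 159: now compute (106/159).
Pull out 2: since 159 ≡ 7 (mod 8), (2/159) = +1.
Reciprocity: 53 ≡ 1 and 159 ≡ 3 (mod 4), so (53/159) = +(159/53).
Reduce top mod 53: now compute (0/53).
Top reduces to 0: gcd > 1, so the symbol is 0.

0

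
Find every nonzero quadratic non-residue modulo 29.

Square k = 1,…,14 (k and 29−k give the same square):
1²=1, 2²=4, 3²=9, 4²=16, 5²=25, 6²≡7, 7²≡20, 8²≡6, 9²≡23, 10²≡13, 11²≡5, 12²≡28, 13²≡24, 14²≡22 (mod 29).
The residues are {1, 4, 5, 6, 7, 9, 13, 16, 20, 22, 23, 24, 25, 28}; the non-residues are the remaining 14 nonzero classes.

2 3 8 10 11 12 14 15 17 18 19 21 26 27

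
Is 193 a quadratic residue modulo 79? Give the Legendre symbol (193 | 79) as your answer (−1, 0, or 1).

-1

First reduce: 193 ≡ 35 (mod 79).
Reciprocity: 35 ≡ 3 and 79 ≡ 3 (mod 4), so (35/79) = −(79/35).
Reduce top mod 35: now compute (9/35).
Reciprocity: 9 ≡ 1 and 35 ≡ 3 (mod 4), so (9/35) = +(35/9).
Reduce top mod 9: now compute (8/9).
Pull out 2^3: since 9 ≡ 1 (mod 8), (2/9) = +1, so (2/9)^3 = +1.
Reached (1/9) = 1. Collecting the sign flips along the way, the symbol is -1.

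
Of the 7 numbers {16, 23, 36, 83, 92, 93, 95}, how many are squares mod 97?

4

(16/97) = +1 → QR.
(23/97) = -1 → non-residue.
(36/97) = +1 → QR.
(83/97) = -1 → non-residue.
(92/97) = -1 → non-residue.
(93/97) = +1 → QR.
(95/97) = +1 → QR.
Total quadratic residues among the 7: 4.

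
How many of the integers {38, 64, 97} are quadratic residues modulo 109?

3

(38/109) = +1 → QR.
(64/109) = +1 → QR.
(97/109) = +1 → QR.
Total quadratic residues among the 3: 3.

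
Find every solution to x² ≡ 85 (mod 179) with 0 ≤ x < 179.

Since 179 ≡ 3 (mod 4), a square root of 85 is 85^((179+1)/4) = 85^45 mod 179.
Repeated squaring: 85^2≡65, 85^4≡108, 85^8≡29, 85^16≡125, 85^32≡52 (mod 179).
85^45 = 85^(32+8+4+1) ≡ 117 (mod 179).
Check: 117² = 13689 ≡ 85 (mod 179). The two roots are 62 and 117.

62, 117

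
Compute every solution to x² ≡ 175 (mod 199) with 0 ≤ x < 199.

Since 199 ≡ 3 (mod 4), a square root of 175 is 175^((199+1)/4) = 175^50 mod 199.
Repeated squaring: 175^2≡178, 175^4≡43, 175^8≡58, 175^16≡180, 175^32≡162 (mod 199).
175^50 = 175^(32+16+2) ≡ 162 (mod 199).
Check: 162² = 26244 ≡ 175 (mod 199). The two roots are 37 and 162.

37, 162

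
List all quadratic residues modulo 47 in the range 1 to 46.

Square k = 1,…,23 (k and 47−k give the same square):
1²=1, 2²=4, 3²=9, 4²=16, 5²=25, 6²=36, 7²≡2, 8²≡17, 9²≡34, 10²≡6, 11²≡27, 12²≡3, 13²≡28, 14²≡8, 15²≡37, 16²≡21, 17²≡7, 18²≡42, 19²≡32, 20²≡24, 21²≡18, 22²≡14, 23²≡12 (mod 47).
So the quadratic residues mod 47 are {1, 2, 3, 4, 6, 7, 8, 9, 12, 14, 16, 17, 18, 21, 24, 25, 27, 28, 32, 34, 36, 37, 42}.

1, 2, 3, 4, 6, 7, 8, 9, 12, 14, 16, 17, 18, 21, 24, 25, 27, 28, 32, 34, 36, 37, 42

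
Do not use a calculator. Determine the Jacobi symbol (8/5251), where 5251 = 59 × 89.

-1

Pull out 2^3: since 5251 ≡ 3 (mod 8), (2/5251) = -1, so (2/5251)^3 = -1.
Reached (1/5251) = 1. Collecting the sign flips along the way, the symbol is -1.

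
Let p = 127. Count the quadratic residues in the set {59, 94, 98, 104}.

3

(59/127) = -1 → non-residue.
(94/127) = +1 → QR.
(98/127) = +1 → QR.
(104/127) = +1 → QR.
Total quadratic residues among the 4: 3.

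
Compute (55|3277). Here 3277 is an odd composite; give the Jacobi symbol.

1

Reciprocity: 55 ≡ 3 and 3277 ≡ 1 (mod 4), so (55/3277) = +(3277/55).
Reduce top mod 55: now compute (32/55).
Pull out 2^5: since 55 ≡ 7 (mod 8), (2/55) = +1, so (2/55)^5 = +1.
Reached (1/55) = 1. Collecting the sign flips along the way, the symbol is +1.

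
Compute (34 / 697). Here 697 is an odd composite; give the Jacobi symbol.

0

Pull out 2: since 697 ≡ 1 (mod 8), (2/697) = +1.
Reciprocity: 17 ≡ 1 and 697 ≡ 1 (mod 4), so (17/697) = +(697/17).
Reduce top mod 17: now compute (0/17).
Top reduces to 0: gcd > 1, so the symbol is 0.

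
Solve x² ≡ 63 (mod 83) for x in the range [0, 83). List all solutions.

35, 48

Since 83 ≡ 3 (mod 4), a square root of 63 is 63^((83+1)/4) = 63^21 mod 83.
Repeated squaring: 63^2≡68, 63^4≡59, 63^8≡78, 63^16≡25 (mod 83).
63^21 = 63^(16+4+1) ≡ 48 (mod 83).
Check: 48² = 2304 ≡ 63 (mod 83). The two roots are 35 and 48.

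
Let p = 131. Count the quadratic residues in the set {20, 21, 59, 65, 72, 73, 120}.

4

(20/131) = +1 → QR.
(21/131) = +1 → QR.
(59/131) = +1 → QR.
(65/131) = +1 → QR.
(72/131) = -1 → non-residue.
(73/131) = -1 → non-residue.
(120/131) = -1 → non-residue.
Total quadratic residues among the 7: 4.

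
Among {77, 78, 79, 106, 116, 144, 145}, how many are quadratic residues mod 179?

5

(77/179) = +1 → QR.
(78/179) = -1 → non-residue.
(79/179) = -1 → non-residue.
(106/179) = +1 → QR.
(116/179) = +1 → QR.
(144/179) = +1 → QR.
(145/179) = +1 → QR.
Total quadratic residues among the 7: 5.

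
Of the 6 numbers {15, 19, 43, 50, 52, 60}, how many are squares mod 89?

(15/89) = -1 → non-residue.
(19/89) = -1 → non-residue.
(43/89) = -1 → non-residue.
(50/89) = +1 → QR.
(52/89) = -1 → non-residue.
(60/89) = -1 → non-residue.
Total quadratic residues among the 6: 1.

1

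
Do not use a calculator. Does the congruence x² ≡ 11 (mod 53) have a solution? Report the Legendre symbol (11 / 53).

Reciprocity: 11 ≡ 3 and 53 ≡ 1 (mod 4), so (11/53) = +(53/11).
Reduce top mod 11: now compute (9/11).
Reciprocity: 9 ≡ 1 and 11 ≡ 3 (mod 4), so (9/11) = +(11/9).
Reduce top mod 9: now compute (2/9).
Pull out 2: since 9 ≡ 1 (mod 8), (2/9) = +1.
Reached (1/9) = 1. Collecting the sign flips along the way, the symbol is +1.

1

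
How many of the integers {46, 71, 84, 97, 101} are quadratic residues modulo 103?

2

(46/103) = +1 → QR.
(71/103) = -1 → non-residue.
(84/103) = -1 → non-residue.
(97/103) = +1 → QR.
(101/103) = -1 → non-residue.
Total quadratic residues among the 5: 2.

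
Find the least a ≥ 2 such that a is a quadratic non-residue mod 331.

2

(2/331) = −1, so 2 is the smallest positive non-residue mod 331.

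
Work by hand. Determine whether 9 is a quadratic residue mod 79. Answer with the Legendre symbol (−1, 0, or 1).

Reciprocity: 9 ≡ 1 and 79 ≡ 3 (mod 4), so (9/79) = +(79/9).
Reduce top mod 9: now compute (7/9).
Reciprocity: 7 ≡ 3 and 9 ≡ 1 (mod 4), so (7/9) = +(9/7).
Reduce top mod 7: now compute (2/7).
Pull out 2: since 7 ≡ 7 (mod 8), (2/7) = +1.
Reached (1/7) = 1. Collecting the sign flips along the way, the symbol is +1.

1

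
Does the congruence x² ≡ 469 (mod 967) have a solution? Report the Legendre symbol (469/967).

1

Reciprocity: 469 ≡ 1 and 967 ≡ 3 (mod 4), so (469/967) = +(967/469).
Reduce top mod 469: now compute (29/469).
Reciprocity: 29 ≡ 1 and 469 ≡ 1 (mod 4), so (29/469) = +(469/29).
Reduce top mod 29: now compute (5/29).
Reciprocity: 5 ≡ 1 and 29 ≡ 1 (mod 4), so (5/29) = +(29/5).
Reduce top mod 5: now compute (4/5).
Pull out 2^2: since 5 ≡ 5 (mod 8), (2/5) = -1, so (2/5)^2 = +1.
Reached (1/5) = 1. Collecting the sign flips along the way, the symbol is +1.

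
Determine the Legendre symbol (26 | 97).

Euler's criterion: (26/97) ≡ 26^48 (mod 97).
26^2 ≡ 94 (mod 97)
26^4 ≡ 9 (mod 97)
26^8 ≡ 81 (mod 97)
26^16 ≡ 62 (mod 97)
26^32 ≡ 61 (mod 97)
26^48 = 26^(32+16) ≡ 96 (mod 97).
Result is 96 ≡ −1, so (26/97) = −1.

-1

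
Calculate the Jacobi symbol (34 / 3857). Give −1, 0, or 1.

Pull out 2: since 3857 ≡ 1 (mod 8), (2/3857) = +1.
Reciprocity: 17 ≡ 1 and 3857 ≡ 1 (mod 4), so (17/3857) = +(3857/17).
Reduce top mod 17: now compute (15/17).
Reciprocity: 15 ≡ 3 and 17 ≡ 1 (mod 4), so (15/17) = +(17/15).
Reduce top mod 15: now compute (2/15).
Pull out 2: since 15 ≡ 7 (mod 8), (2/15) = +1.
Reached (1/15) = 1. Collecting the sign flips along the way, the symbol is +1.

1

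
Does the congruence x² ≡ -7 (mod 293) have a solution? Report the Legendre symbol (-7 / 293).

-1

First reduce: -7 ≡ 286 (mod 293).
Pull out 2: since 293 ≡ 5 (mod 8), (2/293) = -1.
Reciprocity: 143 ≡ 3 and 293 ≡ 1 (mod 4), so (143/293) = +(293/143).
Reduce top mod 143: now compute (7/143).
Reciprocity: 7 ≡ 3 and 143 ≡ 3 (mod 4), so (7/143) = −(143/7).
Reduce top mod 7: now compute (3/7).
Reciprocity: 3 ≡ 3 and 7 ≡ 3 (mod 4), so (3/7) = −(7/3).
Reduce top mod 3: now compute (1/3).
Reached (1/3) = 1. Collecting the sign flips along the way, the symbol is -1.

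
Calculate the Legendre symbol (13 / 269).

Reciprocity: 13 ≡ 1 and 269 ≡ 1 (mod 4), so (13/269) = +(269/13).
Reduce top mod 13: now compute (9/13).
Reciprocity: 9 ≡ 1 and 13 ≡ 1 (mod 4), so (9/13) = +(13/9).
Reduce top mod 9: now compute (4/9).
Pull out 2^2: since 9 ≡ 1 (mod 8), (2/9) = +1, so (2/9)^2 = +1.
Reached (1/9) = 1. Collecting the sign flips along the way, the symbol is +1.

1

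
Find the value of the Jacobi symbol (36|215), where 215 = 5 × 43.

1

Pull out 2^2: since 215 ≡ 7 (mod 8), (2/215) = +1, so (2/215)^2 = +1.
Reciprocity: 9 ≡ 1 and 215 ≡ 3 (mod 4), so (9/215) = +(215/9).
Reduce top mod 9: now compute (8/9).
Pull out 2^3: since 9 ≡ 1 (mod 8), (2/9) = +1, so (2/9)^3 = +1.
Reached (1/9) = 1. Collecting the sign flips along the way, the symbol is +1.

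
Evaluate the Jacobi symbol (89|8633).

Reciprocity: 89 ≡ 1 and 8633 ≡ 1 (mod 4), so (89/8633) = +(8633/89).
Reduce top mod 89: now compute (0/89).
Top reduces to 0: gcd > 1, so the symbol is 0.

0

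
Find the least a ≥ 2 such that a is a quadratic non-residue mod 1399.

(2/1399) = +1, so 2 is a residue.
(3/1399) = −1, so 3 is the smallest positive non-residue mod 1399.

3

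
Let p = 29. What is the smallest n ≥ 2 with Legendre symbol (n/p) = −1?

2

(2/29) = −1, so 2 is the smallest positive non-residue mod 29.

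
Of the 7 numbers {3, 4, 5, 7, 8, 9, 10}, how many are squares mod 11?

(3/11) = +1 → QR.
(4/11) = +1 → QR.
(5/11) = +1 → QR.
(7/11) = -1 → non-residue.
(8/11) = -1 → non-residue.
(9/11) = +1 → QR.
(10/11) = -1 → non-residue.
Total quadratic residues among the 7: 4.

4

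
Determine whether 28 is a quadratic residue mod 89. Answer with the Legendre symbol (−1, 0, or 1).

Euler's criterion: (28/89) ≡ 28^44 (mod 89).
28^2 ≡ 72 (mod 89)
28^4 ≡ 22 (mod 89)
28^8 ≡ 39 (mod 89)
28^16 ≡ 8 (mod 89)
28^32 ≡ 64 (mod 89)
28^44 = 28^(32+8+4) ≡ 88 (mod 89).
Result is 88 ≡ −1, so (28/89) = −1.

-1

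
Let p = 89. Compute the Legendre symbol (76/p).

-1

Pull out 2^2: since 89 ≡ 1 (mod 8), (2/89) = +1, so (2/89)^2 = +1.
Reciprocity: 19 ≡ 3 and 89 ≡ 1 (mod 4), so (19/89) = +(89/19).
Reduce top mod 19: now compute (13/19).
Reciprocity: 13 ≡ 1 and 19 ≡ 3 (mod 4), so (13/19) = +(19/13).
Reduce top mod 13: now compute (6/13).
Pull out 2: since 13 ≡ 5 (mod 8), (2/13) = -1.
Reciprocity: 3 ≡ 3 and 13 ≡ 1 (mod 4), so (3/13) = +(13/3).
Reduce top mod 3: now compute (1/3).
Reached (1/3) = 1. Collecting the sign flips along the way, the symbol is -1.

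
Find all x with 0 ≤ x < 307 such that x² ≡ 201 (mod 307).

87, 220

Since 307 ≡ 3 (mod 4), a square root of 201 is 201^((307+1)/4) = 201^77 mod 307.
Repeated squaring: 201^2≡184, 201^4≡86, 201^8≡28, 201^16≡170, 201^32≡42, 201^64≡229 (mod 307).
201^77 = 201^(64+8+4+1) ≡ 87 (mod 307).
Check: 87² = 7569 ≡ 201 (mod 307). The two roots are 87 and 220.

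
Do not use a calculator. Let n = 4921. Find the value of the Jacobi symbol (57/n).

Reciprocity: 57 ≡ 1 and 4921 ≡ 1 (mod 4), so (57/4921) = +(4921/57).
Reduce top mod 57: now compute (19/57).
Reciprocity: 19 ≡ 3 and 57 ≡ 1 (mod 4), so (19/57) = +(57/19).
Reduce top mod 19: now compute (0/19).
Top reduces to 0: gcd > 1, so the symbol is 0.

0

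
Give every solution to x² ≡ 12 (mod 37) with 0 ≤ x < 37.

7, 30

37 ≡ 1 (mod 4), so we find a root by search.
Trying successive values, 7² = 49 ≡ 12 (mod 37). The other root is 37 − 7 = 30.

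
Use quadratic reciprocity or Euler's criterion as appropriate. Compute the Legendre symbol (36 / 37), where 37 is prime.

Pull out 2^2: since 37 ≡ 5 (mod 8), (2/37) = -1, so (2/37)^2 = +1.
Reciprocity: 9 ≡ 1 and 37 ≡ 1 (mod 4), so (9/37) = +(37/9).
Reduce top mod 9: now compute (1/9).
Reached (1/9) = 1. Collecting the sign flips along the way, the symbol is +1.

1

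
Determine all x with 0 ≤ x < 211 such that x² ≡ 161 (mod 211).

Since 211 ≡ 3 (mod 4), a square root of 161 is 161^((211+1)/4) = 161^53 mod 211.
Repeated squaring: 161^2≡179, 161^4≡180, 161^8≡117, 161^16≡185, 161^32≡43 (mod 211).
161^53 = 161^(32+16+4+1) ≡ 43 (mod 211).
Check: 43² = 1849 ≡ 161 (mod 211). The two roots are 43 and 168.

43, 168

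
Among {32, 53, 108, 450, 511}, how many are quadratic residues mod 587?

(32/587) = -1 → non-residue.
(53/587) = +1 → QR.
(108/587) = +1 → QR.
(450/587) = -1 → non-residue.
(511/587) = +1 → QR.
Total quadratic residues among the 5: 3.

3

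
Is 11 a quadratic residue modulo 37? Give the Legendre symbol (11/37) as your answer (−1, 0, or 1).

1

Euler's criterion: (11/37) ≡ 11^18 (mod 37).
11^2 ≡ 10 (mod 37)
11^4 ≡ 26 (mod 37)
11^8 ≡ 10 (mod 37)
11^16 ≡ 26 (mod 37)
11^18 = 11^(16+2) ≡ 1 (mod 37).
Result is 1, so (11/37) = 1.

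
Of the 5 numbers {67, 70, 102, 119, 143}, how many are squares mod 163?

2

(67/163) = -1 → non-residue.
(70/163) = -1 → non-residue.
(102/163) = -1 → non-residue.
(119/163) = +1 → QR.
(143/163) = +1 → QR.
Total quadratic residues among the 5: 2.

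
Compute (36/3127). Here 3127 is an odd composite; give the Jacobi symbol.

Pull out 2^2: since 3127 ≡ 7 (mod 8), (2/3127) = +1, so (2/3127)^2 = +1.
Reciprocity: 9 ≡ 1 and 3127 ≡ 3 (mod 4), so (9/3127) = +(3127/9).
Reduce top mod 9: now compute (4/9).
Pull out 2^2: since 9 ≡ 1 (mod 8), (2/9) = +1, so (2/9)^2 = +1.
Reached (1/9) = 1. Collecting the sign flips along the way, the symbol is +1.

1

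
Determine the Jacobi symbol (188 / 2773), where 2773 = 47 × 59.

0

Pull out 2^2: since 2773 ≡ 5 (mod 8), (2/2773) = -1, so (2/2773)^2 = +1.
Reciprocity: 47 ≡ 3 and 2773 ≡ 1 (mod 4), so (47/2773) = +(2773/47).
Reduce top mod 47: now compute (0/47).
Top reduces to 0: gcd > 1, so the symbol is 0.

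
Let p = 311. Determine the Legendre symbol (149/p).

Euler's criterion: (149/311) ≡ 149^155 (mod 311).
149^2 ≡ 120 (mod 311)
149^4 ≡ 94 (mod 311)
149^8 ≡ 128 (mod 311)
149^16 ≡ 212 (mod 311)
149^32 ≡ 160 (mod 311)
149^64 ≡ 98 (mod 311)
149^128 ≡ 274 (mod 311)
149^155 = 149^(128+16+8+2+1) ≡ 310 (mod 311).
Result is 310 ≡ −1, so (149/311) = −1.

-1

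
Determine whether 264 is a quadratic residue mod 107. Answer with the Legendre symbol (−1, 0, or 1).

-1

Euler's criterion: (264/107) ≡ 50^53 (mod 107).
50^2 ≡ 39 (mod 107)
50^4 ≡ 23 (mod 107)
50^8 ≡ 101 (mod 107)
50^16 ≡ 36 (mod 107)
50^32 ≡ 12 (mod 107)
50^53 = 50^(32+16+4+1) ≡ 106 (mod 107).
Result is 106 ≡ −1, so (264/107) = −1.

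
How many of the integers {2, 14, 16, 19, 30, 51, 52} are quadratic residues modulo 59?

(2/59) = -1 → non-residue.
(14/59) = -1 → non-residue.
(16/59) = +1 → QR.
(19/59) = +1 → QR.
(30/59) = -1 → non-residue.
(51/59) = +1 → QR.
(52/59) = -1 → non-residue.
Total quadratic residues among the 7: 3.

3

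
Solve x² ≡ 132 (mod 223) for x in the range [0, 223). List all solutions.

Since 223 ≡ 3 (mod 4), a square root of 132 is 132^((223+1)/4) = 132^56 mod 223.
Repeated squaring: 132^2≡30, 132^4≡8, 132^8≡64, 132^16≡82, 132^32≡34 (mod 223).
132^56 = 132^(32+16+8) ≡ 32 (mod 223).
Check: 32² = 1024 ≡ 132 (mod 223). The two roots are 32 and 191.

32, 191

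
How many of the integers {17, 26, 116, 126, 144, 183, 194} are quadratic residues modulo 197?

(17/197) = -1 → non-residue.
(26/197) = +1 → QR.
(116/197) = +1 → QR.
(126/197) = -1 → non-residue.
(144/197) = +1 → QR.
(183/197) = -1 → non-residue.
(194/197) = -1 → non-residue.
Total quadratic residues among the 7: 3.

3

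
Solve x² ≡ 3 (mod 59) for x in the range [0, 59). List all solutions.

Since 59 ≡ 3 (mod 4), a square root of 3 is 3^((59+1)/4) = 3^15 mod 59.
Repeated squaring: 3^2≡9, 3^4≡22, 3^8≡12 (mod 59).
3^15 = 3^(8+4+2+1) ≡ 48 (mod 59).
Check: 48² = 2304 ≡ 3 (mod 59). The two roots are 11 and 48.

11, 48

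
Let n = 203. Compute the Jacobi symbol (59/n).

-1

Reciprocity: 59 ≡ 3 and 203 ≡ 3 (mod 4), so (59/203) = −(203/59).
Reduce top mod 59: now compute (26/59).
Pull out 2: since 59 ≡ 3 (mod 8), (2/59) = -1.
Reciprocity: 13 ≡ 1 and 59 ≡ 3 (mod 4), so (13/59) = +(59/13).
Reduce top mod 13: now compute (7/13).
Reciprocity: 7 ≡ 3 and 13 ≡ 1 (mod 4), so (7/13) = +(13/7).
Reduce top mod 7: now compute (6/7).
Pull out 2: since 7 ≡ 7 (mod 8), (2/7) = +1.
Reciprocity: 3 ≡ 3 and 7 ≡ 3 (mod 4), so (3/7) = −(7/3).
Reduce top mod 3: now compute (1/3).
Reached (1/3) = 1. Collecting the sign flips along the way, the symbol is -1.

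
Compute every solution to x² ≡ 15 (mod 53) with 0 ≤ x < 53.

11, 42

53 ≡ 1 (mod 4), so we find a root by search.
Trying successive values, 11² = 121 ≡ 15 (mod 53). The other root is 53 − 11 = 42.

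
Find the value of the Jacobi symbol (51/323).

Reciprocity: 51 ≡ 3 and 323 ≡ 3 (mod 4), so (51/323) = −(323/51).
Reduce top mod 51: now compute (17/51).
Reciprocity: 17 ≡ 1 and 51 ≡ 3 (mod 4), so (17/51) = +(51/17).
Reduce top mod 17: now compute (0/17).
Top reduces to 0: gcd > 1, so the symbol is 0.

0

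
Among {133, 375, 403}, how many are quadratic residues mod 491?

3

(133/491) = +1 → QR.
(375/491) = +1 → QR.
(403/491) = +1 → QR.
Total quadratic residues among the 3: 3.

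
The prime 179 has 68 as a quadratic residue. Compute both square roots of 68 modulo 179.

Since 179 ≡ 3 (mod 4), a square root of 68 is 68^((179+1)/4) = 68^45 mod 179.
Repeated squaring: 68^2≡149, 68^4≡5, 68^8≡25, 68^16≡88, 68^32≡47 (mod 179).
68^45 = 68^(32+8+4+1) ≡ 151 (mod 179).
Check: 151² = 22801 ≡ 68 (mod 179). The two roots are 28 and 151.

28, 151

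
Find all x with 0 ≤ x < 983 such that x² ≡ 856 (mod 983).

177, 806

Since 983 ≡ 3 (mod 4), a square root of 856 is 856^((983+1)/4) = 856^246 mod 983.
Repeated squaring: 856^2≡401, 856^4≡572, 856^8≡828, 856^16≡433, 856^32≡719, 856^64≡886, 856^128≡562 (mod 983).
856^246 = 856^(128+64+32+16+4+2) ≡ 177 (mod 983).
Check: 177² = 31329 ≡ 856 (mod 983). The two roots are 177 and 806.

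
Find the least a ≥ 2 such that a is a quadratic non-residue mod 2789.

2

(2/2789) = −1, so 2 is the smallest positive non-residue mod 2789.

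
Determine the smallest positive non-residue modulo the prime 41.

3

(2/41) = +1, so 2 is a residue.
(3/41) = −1, so 3 is the smallest positive non-residue mod 41.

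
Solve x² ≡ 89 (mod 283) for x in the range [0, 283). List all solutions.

Since 283 ≡ 3 (mod 4), a square root of 89 is 89^((283+1)/4) = 89^71 mod 283.
Repeated squaring: 89^2≡280, 89^4≡9, 89^8≡81, 89^16≡52, 89^32≡157, 89^64≡28 (mod 283).
89^71 = 89^(64+4+2+1) ≡ 70 (mod 283).
Check: 70² = 4900 ≡ 89 (mod 283). The two roots are 70 and 213.

70, 213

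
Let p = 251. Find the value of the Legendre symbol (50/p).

Euler's criterion: (50/251) ≡ 50^125 (mod 251).
50^2 ≡ 241 (mod 251)
50^4 ≡ 100 (mod 251)
50^8 ≡ 211 (mod 251)
50^16 ≡ 94 (mod 251)
50^32 ≡ 51 (mod 251)
50^64 ≡ 91 (mod 251)
50^125 = 50^(64+32+16+8+4+1) ≡ 250 (mod 251).
Result is 250 ≡ −1, so (50/251) = −1.

-1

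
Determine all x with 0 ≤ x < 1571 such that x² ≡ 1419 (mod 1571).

700, 871

Since 1571 ≡ 3 (mod 4), a square root of 1419 is 1419^((1571+1)/4) = 1419^393 mod 1571.
Repeated squaring: 1419^2≡1110, 1419^4≡436, 1419^8≡5, 1419^16≡25, 1419^32≡625, 1419^64≡1017, 1419^128≡571, 1419^256≡844 (mod 1571).
1419^393 = 1419^(256+128+8+1) ≡ 700 (mod 1571).
Check: 700² = 490000 ≡ 1419 (mod 1571). The two roots are 700 and 871.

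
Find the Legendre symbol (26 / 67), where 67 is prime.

Euler's criterion: (26/67) ≡ 26^33 (mod 67).
26^2 ≡ 6 (mod 67)
26^4 ≡ 36 (mod 67)
26^8 ≡ 23 (mod 67)
26^16 ≡ 60 (mod 67)
26^32 ≡ 49 (mod 67)
26^33 = 26^(32+1) ≡ 1 (mod 67).
Result is 1, so (26/67) = 1.

1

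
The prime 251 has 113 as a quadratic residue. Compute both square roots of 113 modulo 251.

102, 149

Since 251 ≡ 3 (mod 4), a square root of 113 is 113^((251+1)/4) = 113^63 mod 251.
Repeated squaring: 113^2≡219, 113^4≡20, 113^8≡149, 113^16≡113, 113^32≡219 (mod 251).
113^63 = 113^(32+16+8+4+2+1) ≡ 149 (mod 251).
Check: 149² = 22201 ≡ 113 (mod 251). The two roots are 102 and 149.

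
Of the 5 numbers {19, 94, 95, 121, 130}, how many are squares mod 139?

1

(19/139) = -1 → non-residue.
(94/139) = -1 → non-residue.
(95/139) = -1 → non-residue.
(121/139) = +1 → QR.
(130/139) = -1 → non-residue.
Total quadratic residues among the 5: 1.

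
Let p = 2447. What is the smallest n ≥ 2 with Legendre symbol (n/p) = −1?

5

(2/2447) = +1, so 2 is a residue.
(3/2447) = +1, so 3 is a residue.
(4/2447) = +1, so 4 is a residue.
(5/2447) = −1, so 5 is the smallest positive non-residue mod 2447.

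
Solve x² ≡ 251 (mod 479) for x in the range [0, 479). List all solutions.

71, 408

Since 479 ≡ 3 (mod 4), a square root of 251 is 251^((479+1)/4) = 251^120 mod 479.
Repeated squaring: 251^2≡252, 251^4≡276, 251^8≡15, 251^16≡225, 251^32≡330, 251^64≡167 (mod 479).
251^120 = 251^(64+32+16+8) ≡ 71 (mod 479).
Check: 71² = 5041 ≡ 251 (mod 479). The two roots are 71 and 408.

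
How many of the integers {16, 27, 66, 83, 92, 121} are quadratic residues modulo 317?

(16/317) = +1 → QR.
(27/317) = -1 → non-residue.
(66/317) = +1 → QR.
(83/317) = +1 → QR.
(92/317) = +1 → QR.
(121/317) = +1 → QR.
Total quadratic residues among the 6: 5.

5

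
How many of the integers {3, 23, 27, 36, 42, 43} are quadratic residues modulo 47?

(3/47) = +1 → QR.
(23/47) = -1 → non-residue.
(27/47) = +1 → QR.
(36/47) = +1 → QR.
(42/47) = +1 → QR.
(43/47) = -1 → non-residue.
Total quadratic residues among the 6: 4.

4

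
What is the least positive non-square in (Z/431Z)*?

(2/431) = +1, so 2 is a residue.
(3/431) = +1, so 3 is a residue.
(4/431) = +1, so 4 is a residue.
(5/431) = +1, so 5 is a residue.
(6/431) = +1, so 6 is a residue.
(7/431) = −1, so 7 is the smallest positive non-residue mod 431.

7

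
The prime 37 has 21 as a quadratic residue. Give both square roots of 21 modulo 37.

13, 24

37 ≡ 1 (mod 4), so we find a root by search.
Trying successive values, 13² = 169 ≡ 21 (mod 37). The other root is 37 − 13 = 24.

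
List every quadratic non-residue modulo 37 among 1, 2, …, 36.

2, 5, 6, 8, 13, 14, 15, 17, 18, 19, 20, 22, 23, 24, 29, 31, 32, 35

Square k = 1,…,18 (k and 37−k give the same square):
1²=1, 2²=4, 3²=9, 4²=16, 5²=25, 6²=36, 7²≡12, 8²≡27, 9²≡7, 10²≡26, 11²≡10, 12²≡33, 13²≡21, 14²≡11, 15²≡3, 16²≡34, 17²≡30, 18²≡28 (mod 37).
The residues are {1, 3, 4, 7, 9, 10, 11, 12, 16, 21, 25, 26, 27, 28, 30, 33, 34, 36}; the non-residues are the remaining 18 nonzero classes.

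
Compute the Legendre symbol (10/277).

Pull out 2: since 277 ≡ 5 (mod 8), (2/277) = -1.
Reciprocity: 5 ≡ 1 and 277 ≡ 1 (mod 4), so (5/277) = +(277/5).
Reduce top mod 5: now compute (2/5).
Pull out 2: since 5 ≡ 5 (mod 8), (2/5) = -1.
Reached (1/5) = 1. Collecting the sign flips along the way, the symbol is +1.

1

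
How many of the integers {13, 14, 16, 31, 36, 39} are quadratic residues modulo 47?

(13/47) = -1 → non-residue.
(14/47) = +1 → QR.
(16/47) = +1 → QR.
(31/47) = -1 → non-residue.
(36/47) = +1 → QR.
(39/47) = -1 → non-residue.
Total quadratic residues among the 6: 3.

3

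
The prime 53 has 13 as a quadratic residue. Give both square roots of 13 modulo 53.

53 ≡ 1 (mod 4), so we find a root by search.
Trying successive values, 15² = 225 ≡ 13 (mod 53). The other root is 53 − 15 = 38.

15, 38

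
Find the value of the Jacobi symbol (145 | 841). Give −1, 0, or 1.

Reciprocity: 145 ≡ 1 and 841 ≡ 1 (mod 4), so (145/841) = +(841/145).
Reduce top mod 145: now compute (116/145).
Pull out 2^2: since 145 ≡ 1 (mod 8), (2/145) = +1, so (2/145)^2 = +1.
Reciprocity: 29 ≡ 1 and 145 ≡ 1 (mod 4), so (29/145) = +(145/29).
Reduce top mod 29: now compute (0/29).
Top reduces to 0: gcd > 1, so the symbol is 0.

0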